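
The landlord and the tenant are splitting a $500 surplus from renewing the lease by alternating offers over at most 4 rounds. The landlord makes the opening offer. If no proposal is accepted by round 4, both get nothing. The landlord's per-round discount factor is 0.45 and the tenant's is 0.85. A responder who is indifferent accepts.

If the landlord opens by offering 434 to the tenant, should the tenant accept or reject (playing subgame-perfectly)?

Round 4 (the tenant proposes): rejection yields 0 for the landlord; the tenant offers 0 and keeps 500.
Round 3 (the landlord proposes): the tenant can get 500 next round, worth 0.85 × 500 = 425 now; the landlord offers that and keeps 75.
Round 2 (the tenant proposes): the landlord can get 75 next round, worth 0.45 × 75 = 33.75 now; the tenant offers that and keeps 466.25.
So by rejecting in round 1, the tenant gets 466.25 next round, worth 0.85 × 466.25 = 396.3125 now.
Offer 434 ≥ 396.3125, so the tenant accepts.

Accept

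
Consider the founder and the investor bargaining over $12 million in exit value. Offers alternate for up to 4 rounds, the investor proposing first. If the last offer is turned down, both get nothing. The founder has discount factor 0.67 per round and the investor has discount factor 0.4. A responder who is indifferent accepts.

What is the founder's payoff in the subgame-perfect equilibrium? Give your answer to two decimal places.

Round 4 (the founder proposes): rejection yields 0 for the investor; the founder offers 0 and keeps 12.
Round 3 (the investor proposes): the founder can get 12 next round, worth 0.67 × 12 = 8.04 now, so the investor offers 8.04, keeping 3.96.
Round 2 (the founder proposes): the investor can get 3.96 next round, worth 0.4 × 3.96 = 1.584 now. The founder offers 1.584 and keeps 12 − 1.584 = 10.416.
Round 1 (the investor proposes): the founder can get 10.416 next round, worth 0.67 × 10.416 = 6.97872 now; the investor offers that and keeps 5.02128.

6.98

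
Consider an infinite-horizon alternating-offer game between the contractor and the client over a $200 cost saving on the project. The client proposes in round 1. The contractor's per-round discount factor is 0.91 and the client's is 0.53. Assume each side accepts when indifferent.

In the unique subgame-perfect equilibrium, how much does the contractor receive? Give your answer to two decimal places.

165.23

In a stationary SPE each proposer offers the other exactly their discounted continuation value.
If the client keeps x when proposing and the contractor keeps y when proposing, then x = 200 − 0.91y and y = 200 − 0.53x.
Solving: x = 200(1 − 0.91) / (1 − 0.53·0.91) = 18 / 0.5177 ≈ 34.7692.
The contractor gets 200 − 34.7692 ≈ 165.2308.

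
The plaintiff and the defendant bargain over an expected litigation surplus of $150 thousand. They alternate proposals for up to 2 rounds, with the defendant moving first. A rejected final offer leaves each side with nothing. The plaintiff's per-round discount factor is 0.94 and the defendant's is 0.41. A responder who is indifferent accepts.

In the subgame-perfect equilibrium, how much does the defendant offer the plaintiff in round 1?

Work backward from the last round.
Round 2 (the plaintiff proposes): the defendant will accept anything ≥ 0, so the plaintiff offers 0 and keeps 150.
Round 1 (the defendant proposes): the plaintiff can get 150 next round, worth 0.94 × 150 = 141 now. The defendant offers 141 and keeps 150 − 141 = 9.

141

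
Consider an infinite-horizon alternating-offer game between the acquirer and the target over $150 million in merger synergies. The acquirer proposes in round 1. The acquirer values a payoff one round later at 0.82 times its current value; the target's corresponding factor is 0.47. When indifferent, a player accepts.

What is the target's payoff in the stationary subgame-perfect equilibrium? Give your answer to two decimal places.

When the acquirer proposes, the target accepts any offer worth at least 0.47 times what the target would get by proposing next round; and vice versa.
This gives x = 150 − 0.47y and y = 150 − 0.82x, where x and y are each side's share when it proposes.
Hence (1 − 0.47·0.82)x = 150(1 − 0.47), i.e. 0.6146·x = 79.5.
x ≈ 129.3524; the target's share is 150 − x ≈ 20.6476.

20.65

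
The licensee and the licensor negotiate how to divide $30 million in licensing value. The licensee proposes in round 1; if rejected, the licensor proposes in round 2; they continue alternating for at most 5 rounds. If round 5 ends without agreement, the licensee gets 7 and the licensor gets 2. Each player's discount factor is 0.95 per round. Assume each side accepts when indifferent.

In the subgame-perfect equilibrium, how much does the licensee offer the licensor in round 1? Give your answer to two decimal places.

Round 5 (the licensee proposes): the licensor gets 2 if talks fail, so the licensee offers 2 and keeps 28.
Round 4 (the licensor proposes): the licensee can get 28 next round, worth 0.95 × 28 = 26.6 now. The licensor offers 26.6 and keeps 30 − 26.6 = 3.4.
Round 3 (the licensee proposes): the licensor can get 3.4 next round, worth 0.95 × 3.4 = 3.23 now, so the licensee offers 3.23, keeping 26.77.
Round 2 (the licensor proposes): the licensee can get 26.77 next round, worth 0.95 × 26.77 = 25.4315 now, so the licensor offers 25.4315, keeping 4.5685.
Round 1 (the licensee proposes): the licensor can get 4.5685 next round, worth 0.95 × 4.5685 = 4.340075 now, so the licensee offers 4.340075, keeping 25.659925.

4.34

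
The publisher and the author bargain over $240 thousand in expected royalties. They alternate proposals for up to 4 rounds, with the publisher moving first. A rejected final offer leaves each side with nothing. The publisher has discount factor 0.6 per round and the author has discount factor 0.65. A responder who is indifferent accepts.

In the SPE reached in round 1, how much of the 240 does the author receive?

123.24

By backward induction:
Round 4 (the author proposes): rejection yields 0 for the publisher; the author offers 0 and keeps 240.
Round 3 (the publisher proposes): the author can get 240 next round, worth 0.65 × 240 = 156 now, so the publisher offers 156, keeping 84.
Round 2 (the author proposes): the publisher can get 84 next round, worth 0.6 × 84 = 50.4 now; the author offers that and keeps 189.6.
Round 1 (the publisher proposes): the author can get 189.6 next round, worth 0.65 × 189.6 = 123.24 now. The publisher offers 123.24 and keeps 240 − 123.24 = 116.76.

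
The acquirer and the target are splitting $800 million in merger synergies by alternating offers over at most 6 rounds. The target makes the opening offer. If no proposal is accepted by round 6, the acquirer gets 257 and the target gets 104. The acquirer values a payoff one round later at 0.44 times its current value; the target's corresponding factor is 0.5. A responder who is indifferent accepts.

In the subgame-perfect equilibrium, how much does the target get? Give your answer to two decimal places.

Solve by backward induction from round 6.
Round 6 (the acquirer proposes): the target gets 104 if talks fail, so the acquirer offers 104 and keeps 696.
Round 5 (the target proposes): the acquirer can get 696 next round, worth 0.44 × 696 = 306.24 now. The target offers 306.24 and keeps 800 − 306.24 = 493.76.
Round 4 (the acquirer proposes): the target can get 493.76 next round, worth 0.5 × 493.76 = 246.88 now; the acquirer offers that and keeps 553.12.
Round 3 (the target proposes): the acquirer can get 553.12 next round, worth 0.44 × 553.12 = 243.3728 now, so the target offers 243.3728, keeping 556.6272.
Round 2 (the acquirer proposes): the target can get 556.6272 next round, worth 0.5 × 556.6272 = 278.3136 now; the acquirer offers that and keeps 521.6864.
Round 1 (the target proposes): the acquirer can get 521.6864 next round, worth 0.44 × 521.6864 = 229.542016 now, so the target offers 229.542016, keeping 570.457984.

570.46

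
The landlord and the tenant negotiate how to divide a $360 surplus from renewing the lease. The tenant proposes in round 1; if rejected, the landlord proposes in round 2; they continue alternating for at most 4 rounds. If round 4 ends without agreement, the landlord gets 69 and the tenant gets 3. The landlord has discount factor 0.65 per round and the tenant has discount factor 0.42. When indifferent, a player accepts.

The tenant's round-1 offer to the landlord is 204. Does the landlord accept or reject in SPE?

Work out the landlord's continuation value if the offer is rejected.
Round 4 (the landlord proposes): the tenant gets 3 if talks fail, so the landlord offers 3 and keeps 357.
Round 3 (the tenant proposes): the landlord can get 357 next round, worth 0.65 × 357 = 232.05 now. The tenant offers 232.05 and keeps 360 − 232.05 = 127.95.
Round 2 (the landlord proposes): the tenant can get 127.95 next round, worth 0.42 × 127.95 = 53.739 now, so the landlord offers 53.739, keeping 306.261.
So by rejecting in round 1, the landlord gets 306.261 next round, worth 0.65 × 306.261 = 199.06965 now.
Offer 204 ≥ 199.06965, so the landlord accepts.

Accept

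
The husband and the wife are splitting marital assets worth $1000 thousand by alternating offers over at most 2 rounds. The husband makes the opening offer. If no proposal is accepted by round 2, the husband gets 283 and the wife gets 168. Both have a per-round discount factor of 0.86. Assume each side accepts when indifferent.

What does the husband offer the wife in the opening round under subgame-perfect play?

616.62

Work backward from the last round.
Round 2 (the wife proposes): the husband gets 283 if talks fail, so the wife offers 283 and keeps 717.
Round 1 (the husband proposes): the wife can get 717 next round, worth 0.86 × 717 = 616.62 now; the husband offers that and keeps 383.38.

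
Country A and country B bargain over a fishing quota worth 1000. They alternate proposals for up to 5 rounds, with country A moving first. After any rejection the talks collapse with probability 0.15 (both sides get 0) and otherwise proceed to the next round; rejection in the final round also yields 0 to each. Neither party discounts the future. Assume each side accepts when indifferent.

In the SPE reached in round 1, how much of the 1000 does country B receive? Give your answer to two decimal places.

219.62

By backward induction:
Round 5 (country A proposes): rejection yields 0 for country B; country A offers 0 and keeps 1000.
Round 4 (country B proposes): rejecting gives country A an expected 0.85 × 1000 = 850. Country B offers 850 and keeps 1000 − 850 = 150.
Round 3 (country A proposes): rejecting gives country B an expected 0.85 × 150 = 127.5; country A offers that and keeps 872.5.
Round 2 (country B proposes): rejecting gives country A an expected 0.85 × 872.5 = 741.625, so country B offers 741.625, keeping 258.375.
Round 1 (country A proposes): rejecting gives country B an expected 0.85 × 258.375 = 219.61875; country A offers that and keeps 780.38125.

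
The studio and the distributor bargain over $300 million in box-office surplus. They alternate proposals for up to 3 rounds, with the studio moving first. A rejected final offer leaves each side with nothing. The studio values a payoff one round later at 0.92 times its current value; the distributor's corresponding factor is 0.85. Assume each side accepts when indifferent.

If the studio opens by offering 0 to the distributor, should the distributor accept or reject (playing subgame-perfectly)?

Round 3 (the studio proposes): the distributor will accept anything ≥ 0, so the studio offers 0 and keeps 300.
Round 2 (the distributor proposes): the studio can get 300 next round, worth 0.92 × 300 = 276 now; the distributor offers that and keeps 24.
So by rejecting in round 1, the distributor gets 24 next round, worth 0.85 × 24 = 20.4 now.
Offer 0 < 20.4, so the distributor rejects.

Reject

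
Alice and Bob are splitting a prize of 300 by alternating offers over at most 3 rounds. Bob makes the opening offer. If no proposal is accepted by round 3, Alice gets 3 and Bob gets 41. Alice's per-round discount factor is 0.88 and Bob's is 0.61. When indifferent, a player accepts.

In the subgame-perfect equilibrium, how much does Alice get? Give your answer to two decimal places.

Round 3 (Bob proposes): Alice gets 3 if talks fail, so Bob offers 3 and keeps 297.
Round 2 (Alice proposes): Bob can get 297 next round, worth 0.61 × 297 = 181.17 now, so Alice offers 181.17, keeping 118.83.
Round 1 (Bob proposes): Alice can get 118.83 next round, worth 0.88 × 118.83 = 104.5704 now, so Bob offers 104.5704, keeping 195.4296.

104.57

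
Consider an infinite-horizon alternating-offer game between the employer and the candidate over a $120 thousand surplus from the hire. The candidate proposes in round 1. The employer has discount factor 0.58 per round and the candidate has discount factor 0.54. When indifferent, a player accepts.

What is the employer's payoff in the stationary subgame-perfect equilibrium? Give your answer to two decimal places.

When the candidate proposes, the employer accepts any offer worth at least 0.58 times what the employer would get by proposing next round; and vice versa.
This gives x = 120 − 0.58y and y = 120 − 0.54x, where x and y are each side's share when it proposes.
Hence (1 − 0.58·0.54)x = 120(1 − 0.58), i.e. 0.6868·x = 50.4.
x ≈ 73.3838; the employer's share is 120 − x ≈ 46.6162.

46.62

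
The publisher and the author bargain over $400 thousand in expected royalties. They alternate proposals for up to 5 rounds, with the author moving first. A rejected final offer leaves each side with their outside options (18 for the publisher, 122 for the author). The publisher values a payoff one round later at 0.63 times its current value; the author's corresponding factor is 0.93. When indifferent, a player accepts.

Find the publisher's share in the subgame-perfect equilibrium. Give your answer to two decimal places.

Round 5 (the author proposes): the publisher gets 18 if talks fail, so the author offers 18 and keeps 382.
Round 4 (the publisher proposes): the author can get 382 next round, worth 0.93 × 382 = 355.26 now; the publisher offers that and keeps 44.74.
Round 3 (the author proposes): the publisher can get 44.74 next round, worth 0.63 × 44.74 = 28.1862 now, so the author offers 28.1862, keeping 371.8138.
Round 2 (the publisher proposes): the author can get 371.8138 next round, worth 0.93 × 371.8138 = 345.786834 now, so the publisher offers 345.786834, keeping 54.213166.
Round 1 (the author proposes): the publisher can get 54.213166 next round, worth 0.63 × 54.213166 = 34.15429458 now; the author offers that and keeps 365.84570542.

34.15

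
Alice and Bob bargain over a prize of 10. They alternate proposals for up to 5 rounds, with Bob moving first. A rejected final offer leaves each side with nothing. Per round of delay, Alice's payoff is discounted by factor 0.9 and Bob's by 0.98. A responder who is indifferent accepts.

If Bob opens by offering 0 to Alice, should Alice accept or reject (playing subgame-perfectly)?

Round 5 (Bob proposes): rejection yields 0 for Alice; Bob offers 0 and keeps 10.
Round 4 (Alice proposes): Bob can get 10 next round, worth 0.98 × 10 = 9.8 now; Alice offers that and keeps 0.2.
Round 3 (Bob proposes): Alice can get 0.2 next round, worth 0.9 × 0.2 = 0.18 now. Bob offers 0.18 and keeps 10 − 0.18 = 9.82.
Round 2 (Alice proposes): Bob can get 9.82 next round, worth 0.98 × 9.82 = 9.6236 now, so Alice offers 9.6236, keeping 0.3764.
So by rejecting in round 1, Alice gets 0.3764 next round, worth 0.9 × 0.3764 = 0.33876 now.
Offer 0 < 0.33876, so Alice rejects.

Reject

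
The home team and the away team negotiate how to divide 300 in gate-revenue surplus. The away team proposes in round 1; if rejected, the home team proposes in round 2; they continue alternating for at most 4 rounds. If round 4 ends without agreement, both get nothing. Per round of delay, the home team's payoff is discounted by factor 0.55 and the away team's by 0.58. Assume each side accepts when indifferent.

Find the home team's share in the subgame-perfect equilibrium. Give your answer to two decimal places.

121.94

Round 4 (the home team proposes): rejection yields 0 for the away team; the home team offers 0 and keeps 300.
Round 3 (the away team proposes): the home team can get 300 next round, worth 0.55 × 300 = 165 now, so the away team offers 165, keeping 135.
Round 2 (the home team proposes): the away team can get 135 next round, worth 0.58 × 135 = 78.3 now. The home team offers 78.3 and keeps 300 − 78.3 = 221.7.
Round 1 (the away team proposes): the home team can get 221.7 next round, worth 0.55 × 221.7 = 121.935 now. The away team offers 121.935 and keeps 300 − 121.935 = 178.065.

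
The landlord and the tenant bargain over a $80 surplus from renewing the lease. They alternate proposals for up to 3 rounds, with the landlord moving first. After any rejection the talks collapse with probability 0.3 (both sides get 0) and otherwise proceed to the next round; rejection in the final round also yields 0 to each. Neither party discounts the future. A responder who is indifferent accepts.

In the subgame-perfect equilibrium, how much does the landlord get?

Round 3 (the landlord proposes): the tenant will accept anything ≥ 0, so the landlord offers 0 and keeps 80.
Round 2 (the tenant proposes): rejecting gives the landlord an expected 0.7 × 80 = 56; the tenant offers that and keeps 24.
Round 1 (the landlord proposes): rejecting gives the tenant an expected 0.7 × 24 = 16.8, so the landlord offers 16.8, keeping 63.2.

63.2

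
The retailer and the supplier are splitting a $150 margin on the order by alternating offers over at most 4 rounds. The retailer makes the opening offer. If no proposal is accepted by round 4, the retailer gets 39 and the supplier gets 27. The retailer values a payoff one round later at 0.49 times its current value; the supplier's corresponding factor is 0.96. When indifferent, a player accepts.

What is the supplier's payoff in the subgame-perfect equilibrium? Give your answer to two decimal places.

Round 4 (the supplier proposes): the retailer gets 39 if talks fail, so the supplier offers 39 and keeps 111.
Round 3 (the retailer proposes): the supplier can get 111 next round, worth 0.96 × 111 = 106.56 now; the retailer offers that and keeps 43.44.
Round 2 (the supplier proposes): the retailer can get 43.44 next round, worth 0.49 × 43.44 = 21.2856 now, so the supplier offers 21.2856, keeping 128.7144.
Round 1 (the retailer proposes): the supplier can get 128.7144 next round, worth 0.96 × 128.7144 = 123.565824 now. The retailer offers 123.565824 and keeps 150 − 123.565824 = 26.434176.

123.57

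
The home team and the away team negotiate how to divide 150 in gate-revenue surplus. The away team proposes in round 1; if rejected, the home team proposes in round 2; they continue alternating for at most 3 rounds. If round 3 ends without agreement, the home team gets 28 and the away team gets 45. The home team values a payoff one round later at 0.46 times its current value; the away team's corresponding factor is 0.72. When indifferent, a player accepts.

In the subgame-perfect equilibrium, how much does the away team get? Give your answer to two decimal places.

121.41

Round 3 (the away team proposes): the home team gets 28 if talks fail, so the away team offers 28 and keeps 122.
Round 2 (the home team proposes): the away team can get 122 next round, worth 0.72 × 122 = 87.84 now. The home team offers 87.84 and keeps 150 − 87.84 = 62.16.
Round 1 (the away team proposes): the home team can get 62.16 next round, worth 0.46 × 62.16 = 28.5936 now. The away team offers 28.5936 and keeps 150 − 28.5936 = 121.4064.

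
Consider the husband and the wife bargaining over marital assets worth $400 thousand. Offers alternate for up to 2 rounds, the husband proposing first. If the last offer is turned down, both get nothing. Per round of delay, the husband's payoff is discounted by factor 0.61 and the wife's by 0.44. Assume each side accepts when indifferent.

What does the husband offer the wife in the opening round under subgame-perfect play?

176

Round 2 (the wife proposes): rejection yields 0 for the husband; the wife offers 0 and keeps 400.
Round 1 (the husband proposes): the wife can get 400 next round, worth 0.44 × 400 = 176 now. The husband offers 176 and keeps 400 − 176 = 224.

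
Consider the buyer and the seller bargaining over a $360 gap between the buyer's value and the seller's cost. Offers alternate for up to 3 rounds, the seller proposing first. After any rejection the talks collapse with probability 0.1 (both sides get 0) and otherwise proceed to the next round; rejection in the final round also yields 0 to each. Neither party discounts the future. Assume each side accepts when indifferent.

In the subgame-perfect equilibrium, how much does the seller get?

Round 3 (the seller proposes): the buyer will accept anything ≥ 0, so the seller offers 0 and keeps 360.
Round 2 (the buyer proposes): rejecting gives the seller an expected 0.9 × 360 = 324; the buyer offers that and keeps 36.
Round 1 (the seller proposes): rejecting gives the buyer an expected 0.9 × 36 = 32.4. The seller offers 32.4 and keeps 360 − 32.4 = 327.6.

327.6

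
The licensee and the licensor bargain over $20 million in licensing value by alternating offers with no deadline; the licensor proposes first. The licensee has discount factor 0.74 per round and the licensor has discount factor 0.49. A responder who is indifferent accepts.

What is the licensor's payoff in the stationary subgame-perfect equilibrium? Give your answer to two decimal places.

8.16

When the licensor proposes, the licensee accepts any offer worth at least 0.74 times what the licensee would get by proposing next round; and vice versa.
This gives x = 20 − 0.74y and y = 20 − 0.49x, where x and y are each side's share when it proposes.
Hence (1 − 0.74·0.49)x = 20(1 − 0.74), i.e. 0.6374·x = 5.2.
x ≈ 8.1581; the licensee's share is 20 − x ≈ 11.8419.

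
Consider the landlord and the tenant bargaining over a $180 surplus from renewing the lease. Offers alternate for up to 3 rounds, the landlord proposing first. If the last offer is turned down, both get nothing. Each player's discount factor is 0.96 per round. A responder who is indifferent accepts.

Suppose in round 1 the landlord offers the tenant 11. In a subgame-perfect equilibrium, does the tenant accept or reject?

Round 3 (the landlord proposes): the tenant will accept anything ≥ 0, so the landlord offers 0 and keeps 180.
Round 2 (the tenant proposes): the landlord can get 180 next round, worth 0.96 × 180 = 172.8 now; the tenant offers that and keeps 7.2.
So by rejecting in round 1, the tenant gets 7.2 next round, worth 0.96 × 7.2 = 6.912 now.
Offer 11 ≥ 6.912, so the tenant accepts.

Accept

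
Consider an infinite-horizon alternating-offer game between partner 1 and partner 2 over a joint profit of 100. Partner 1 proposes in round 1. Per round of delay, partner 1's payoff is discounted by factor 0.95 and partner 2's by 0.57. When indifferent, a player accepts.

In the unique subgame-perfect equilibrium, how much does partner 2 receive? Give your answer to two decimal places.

Let x be partner 1's share when partner 1 proposes and y be partner 2's share when partner 2 proposes.
Partner 2 accepts iff offered ≥ 0.57·y, so x = 100 − 0.57y. Symmetrically y = 100 − 0.95x.
Substituting: x = 100 − 0.57(100 − 0.95x), giving x(1 − 0.95·0.57) = 100(1 − 0.57).
So x = 100 × 0.43 / 0.4585 ≈ 93.7841, and partner 2 receives 100 − x ≈ 6.2159.

6.22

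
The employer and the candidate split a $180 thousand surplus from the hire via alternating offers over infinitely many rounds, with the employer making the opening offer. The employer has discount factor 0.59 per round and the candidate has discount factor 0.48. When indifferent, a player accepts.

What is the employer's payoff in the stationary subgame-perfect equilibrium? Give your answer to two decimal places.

Let x be the employer's share when the employer proposes and y be the candidate's share when the candidate proposes.
The candidate accepts iff offered ≥ 0.48·y, so x = 180 − 0.48y. Symmetrically y = 180 − 0.59x.
Substituting: x = 180 − 0.48(180 − 0.59x), giving x(1 − 0.59·0.48) = 180(1 − 0.48).
So x = 180 × 0.52 / 0.7168 ≈ 130.5804, and the candidate receives 180 − x ≈ 49.4196.

130.58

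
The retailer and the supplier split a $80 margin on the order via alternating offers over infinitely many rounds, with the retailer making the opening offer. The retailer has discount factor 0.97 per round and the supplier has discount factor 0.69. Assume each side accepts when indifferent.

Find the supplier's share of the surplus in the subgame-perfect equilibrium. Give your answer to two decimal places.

5.01

Let x be the retailer's share when the retailer proposes and y be the supplier's share when the supplier proposes.
The supplier accepts iff offered ≥ 0.69·y, so x = 80 − 0.69y. Symmetrically y = 80 − 0.97x.
Substituting: x = 80 − 0.69(80 − 0.97x), giving x(1 − 0.97·0.69) = 80(1 − 0.69).
So x = 80 × 0.31 / 0.3307 ≈ 74.9924, and the supplier receives 80 − x ≈ 5.0076.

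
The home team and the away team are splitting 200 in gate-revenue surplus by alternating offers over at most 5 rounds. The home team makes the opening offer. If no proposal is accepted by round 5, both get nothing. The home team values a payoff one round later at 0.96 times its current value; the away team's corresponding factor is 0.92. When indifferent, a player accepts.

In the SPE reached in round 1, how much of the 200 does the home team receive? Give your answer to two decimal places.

186.14

Solve by backward induction from round 5.
Round 5 (the home team proposes): the away team will accept anything ≥ 0, so the home team offers 0 and keeps 200.
Round 4 (the away team proposes): the home team can get 200 next round, worth 0.96 × 200 = 192 now. The away team offers 192 and keeps 200 − 192 = 8.
Round 3 (the home team proposes): the away team can get 8 next round, worth 0.92 × 8 = 7.36 now, so the home team offers 7.36, keeping 192.64.
Round 2 (the away team proposes): the home team can get 192.64 next round, worth 0.96 × 192.64 = 184.9344 now, so the away team offers 184.9344, keeping 15.0656.
Round 1 (the home team proposes): the away team can get 15.0656 next round, worth 0.92 × 15.0656 = 13.860352 now; the home team offers that and keeps 186.139648.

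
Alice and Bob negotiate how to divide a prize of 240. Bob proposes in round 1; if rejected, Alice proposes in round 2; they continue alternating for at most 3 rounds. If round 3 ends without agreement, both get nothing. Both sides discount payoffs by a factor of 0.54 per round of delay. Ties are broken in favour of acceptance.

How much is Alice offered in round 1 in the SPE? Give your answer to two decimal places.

59.62

Round 3 (Bob proposes): rejection yields 0 for Alice; Bob offers 0 and keeps 240.
Round 2 (Alice proposes): Bob can get 240 next round, worth 0.54 × 240 = 129.6 now. Alice offers 129.6 and keeps 240 − 129.6 = 110.4.
Round 1 (Bob proposes): Alice can get 110.4 next round, worth 0.54 × 110.4 = 59.616 now, so Bob offers 59.616, keeping 180.384.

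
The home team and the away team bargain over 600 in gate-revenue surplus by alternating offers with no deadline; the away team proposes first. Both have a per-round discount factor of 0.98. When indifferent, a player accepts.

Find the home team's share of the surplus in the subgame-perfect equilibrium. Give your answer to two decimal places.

296.97

In a stationary SPE each proposer offers the other exactly their discounted continuation value.
If the away team keeps x when proposing and the home team keeps y when proposing, then x = 600 − 0.98y and y = 600 − 0.98x.
Solving: x = 600(1 − 0.98) / (1 − 0.98·0.98) = 12 / 0.0396 ≈ 303.0303.
The home team gets 600 − 303.0303 ≈ 296.9697.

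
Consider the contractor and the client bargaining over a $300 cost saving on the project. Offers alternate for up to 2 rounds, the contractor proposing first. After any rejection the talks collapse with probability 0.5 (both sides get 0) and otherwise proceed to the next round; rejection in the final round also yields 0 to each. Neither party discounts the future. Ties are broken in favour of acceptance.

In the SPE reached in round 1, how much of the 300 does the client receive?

150

By backward induction:
Round 2 (the client proposes): the contractor will accept anything ≥ 0, so the client offers 0 and keeps 300.
Round 1 (the contractor proposes): rejecting gives the client an expected 0.5 × 300 = 150. The contractor offers 150 and keeps 300 − 150 = 150.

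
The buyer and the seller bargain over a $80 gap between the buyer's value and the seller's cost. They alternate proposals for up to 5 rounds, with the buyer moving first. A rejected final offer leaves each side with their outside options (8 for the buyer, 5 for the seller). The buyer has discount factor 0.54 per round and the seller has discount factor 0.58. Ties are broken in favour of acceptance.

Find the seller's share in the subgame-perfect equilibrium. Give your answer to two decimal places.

28.52

Solve by backward induction from round 5.
Round 5 (the buyer proposes): the seller gets 5 if talks fail, so the buyer offers 5 and keeps 75.
Round 4 (the seller proposes): the buyer can get 75 next round, worth 0.54 × 75 = 40.5 now; the seller offers that and keeps 39.5.
Round 3 (the buyer proposes): the seller can get 39.5 next round, worth 0.58 × 39.5 = 22.91 now. The buyer offers 22.91 and keeps 80 − 22.91 = 57.09.
Round 2 (the seller proposes): the buyer can get 57.09 next round, worth 0.54 × 57.09 = 30.8286 now; the seller offers that and keeps 49.1714.
Round 1 (the buyer proposes): the seller can get 49.1714 next round, worth 0.58 × 49.1714 = 28.519412 now, so the buyer offers 28.519412, keeping 51.480588.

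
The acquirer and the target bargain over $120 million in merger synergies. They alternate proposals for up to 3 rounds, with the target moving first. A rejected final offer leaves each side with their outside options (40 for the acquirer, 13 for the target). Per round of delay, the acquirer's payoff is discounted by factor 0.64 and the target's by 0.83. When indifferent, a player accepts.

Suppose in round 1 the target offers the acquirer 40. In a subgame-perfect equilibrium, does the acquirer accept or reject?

Accept

Round 3 (the target proposes): the acquirer gets 40 if talks fail, so the target offers 40 and keeps 80.
Round 2 (the acquirer proposes): the target can get 80 next round, worth 0.83 × 80 = 66.4 now. The acquirer offers 66.4 and keeps 120 − 66.4 = 53.6.
So by rejecting in round 1, the acquirer gets 53.6 next round, worth 0.64 × 53.6 = 34.304 now.
Offer 40 ≥ 34.304, so the acquirer accepts.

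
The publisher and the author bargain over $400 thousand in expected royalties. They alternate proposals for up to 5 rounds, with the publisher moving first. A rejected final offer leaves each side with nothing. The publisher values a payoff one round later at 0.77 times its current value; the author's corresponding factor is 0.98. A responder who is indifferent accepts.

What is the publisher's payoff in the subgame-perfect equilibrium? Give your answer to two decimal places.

Round 5 (the publisher proposes): the author will accept anything ≥ 0, so the publisher offers 0 and keeps 400.
Round 4 (the author proposes): the publisher can get 400 next round, worth 0.77 × 400 = 308 now, so the author offers 308, keeping 92.
Round 3 (the publisher proposes): the author can get 92 next round, worth 0.98 × 92 = 90.16 now; the publisher offers that and keeps 309.84.
Round 2 (the author proposes): the publisher can get 309.84 next round, worth 0.77 × 309.84 = 238.5768 now; the author offers that and keeps 161.4232.
Round 1 (the publisher proposes): the author can get 161.4232 next round, worth 0.98 × 161.4232 = 158.194736 now, so the publisher offers 158.194736, keeping 241.805264.

241.81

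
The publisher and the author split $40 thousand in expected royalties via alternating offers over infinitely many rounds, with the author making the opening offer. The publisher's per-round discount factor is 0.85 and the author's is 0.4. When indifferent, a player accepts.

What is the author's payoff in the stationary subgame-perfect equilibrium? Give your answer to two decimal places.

9.09

When the author proposes, the publisher accepts any offer worth at least 0.85 times what the publisher would get by proposing next round; and vice versa.
This gives x = 40 − 0.85y and y = 40 − 0.4x, where x and y are each side's share when it proposes.
Hence (1 − 0.85·0.4)x = 40(1 − 0.85), i.e. 0.66·x = 6.
x ≈ 9.0909; the publisher's share is 40 − x ≈ 30.9091.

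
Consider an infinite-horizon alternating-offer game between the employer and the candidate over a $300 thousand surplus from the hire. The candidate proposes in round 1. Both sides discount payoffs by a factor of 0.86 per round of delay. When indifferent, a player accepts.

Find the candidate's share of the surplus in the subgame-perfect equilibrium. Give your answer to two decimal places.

In a stationary SPE each proposer offers the other exactly their discounted continuation value.
If the candidate keeps x when proposing and the employer keeps y when proposing, then x = 300 − 0.86y and y = 300 − 0.86x.
Solving: x = 300(1 − 0.86) / (1 − 0.86·0.86) = 42 / 0.2604 ≈ 161.2903.
The employer gets 300 − 161.2903 ≈ 138.7097.

161.29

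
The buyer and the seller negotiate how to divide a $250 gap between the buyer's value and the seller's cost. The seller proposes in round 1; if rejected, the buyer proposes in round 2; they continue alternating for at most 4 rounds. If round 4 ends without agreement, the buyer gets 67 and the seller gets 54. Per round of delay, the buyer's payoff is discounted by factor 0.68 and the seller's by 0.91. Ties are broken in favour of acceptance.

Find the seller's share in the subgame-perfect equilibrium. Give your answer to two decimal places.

Round 4 (the buyer proposes): the seller gets 54 if talks fail, so the buyer offers 54 and keeps 196.
Round 3 (the seller proposes): the buyer can get 196 next round, worth 0.68 × 196 = 133.28 now, so the seller offers 133.28, keeping 116.72.
Round 2 (the buyer proposes): the seller can get 116.72 next round, worth 0.91 × 116.72 = 106.2152 now. The buyer offers 106.2152 and keeps 250 − 106.2152 = 143.7848.
Round 1 (the seller proposes): the buyer can get 143.7848 next round, worth 0.68 × 143.7848 = 97.773664 now; the seller offers that and keeps 152.226336.

152.23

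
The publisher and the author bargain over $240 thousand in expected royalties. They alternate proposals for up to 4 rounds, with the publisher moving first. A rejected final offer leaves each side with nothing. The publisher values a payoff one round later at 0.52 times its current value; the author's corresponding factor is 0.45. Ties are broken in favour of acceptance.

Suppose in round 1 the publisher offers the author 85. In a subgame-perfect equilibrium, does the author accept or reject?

Accept

Work out the author's continuation value if the offer is rejected.
Round 4 (the author proposes): rejection yields 0 for the publisher; the author offers 0 and keeps 240.
Round 3 (the publisher proposes): the author can get 240 next round, worth 0.45 × 240 = 108 now; the publisher offers that and keeps 132.
Round 2 (the author proposes): the publisher can get 132 next round, worth 0.52 × 132 = 68.64 now; the author offers that and keeps 171.36.
So by rejecting in round 1, the author gets 171.36 next round, worth 0.45 × 171.36 = 77.112 now.
Offer 85 ≥ 77.112, so the author accepts.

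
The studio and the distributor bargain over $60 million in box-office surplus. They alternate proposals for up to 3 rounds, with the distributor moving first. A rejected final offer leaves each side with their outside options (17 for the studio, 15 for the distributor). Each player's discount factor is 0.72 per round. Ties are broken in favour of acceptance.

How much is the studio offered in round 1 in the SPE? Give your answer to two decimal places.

Round 3 (the distributor proposes): the studio gets 17 if talks fail, so the distributor offers 17 and keeps 43.
Round 2 (the studio proposes): the distributor can get 43 next round, worth 0.72 × 43 = 30.96 now. The studio offers 30.96 and keeps 60 − 30.96 = 29.04.
Round 1 (the distributor proposes): the studio can get 29.04 next round, worth 0.72 × 29.04 = 20.9088 now; the distributor offers that and keeps 39.0912.

20.91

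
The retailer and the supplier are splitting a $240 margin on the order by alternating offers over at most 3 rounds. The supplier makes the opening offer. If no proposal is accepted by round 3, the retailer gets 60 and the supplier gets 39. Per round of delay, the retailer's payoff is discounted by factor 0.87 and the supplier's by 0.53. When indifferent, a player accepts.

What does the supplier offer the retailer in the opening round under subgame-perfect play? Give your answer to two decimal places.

125.80

Round 3 (the supplier proposes): the retailer gets 60 if talks fail, so the supplier offers 60 and keeps 180.
Round 2 (the retailer proposes): the supplier can get 180 next round, worth 0.53 × 180 = 95.4 now; the retailer offers that and keeps 144.6.
Round 1 (the supplier proposes): the retailer can get 144.6 next round, worth 0.87 × 144.6 = 125.802 now, so the supplier offers 125.802, keeping 114.198.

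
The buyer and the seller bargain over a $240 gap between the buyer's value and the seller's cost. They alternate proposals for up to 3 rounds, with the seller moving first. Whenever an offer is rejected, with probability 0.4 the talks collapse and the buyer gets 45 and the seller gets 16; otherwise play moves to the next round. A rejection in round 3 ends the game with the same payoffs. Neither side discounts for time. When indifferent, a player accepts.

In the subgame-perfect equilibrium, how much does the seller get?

Round 3 (the seller proposes): the buyer gets 45 if talks fail, so the seller offers 45 and keeps 195.
Round 2 (the buyer proposes): rejecting gives the seller an expected 0.6 × 195 + 0.4 × 16 = 123.4. The buyer offers 123.4 and keeps 240 − 123.4 = 116.6.
Round 1 (the seller proposes): rejecting gives the buyer an expected 0.6 × 116.6 + 0.4 × 45 = 87.96. The seller offers 87.96 and keeps 240 − 87.96 = 152.04.

152.04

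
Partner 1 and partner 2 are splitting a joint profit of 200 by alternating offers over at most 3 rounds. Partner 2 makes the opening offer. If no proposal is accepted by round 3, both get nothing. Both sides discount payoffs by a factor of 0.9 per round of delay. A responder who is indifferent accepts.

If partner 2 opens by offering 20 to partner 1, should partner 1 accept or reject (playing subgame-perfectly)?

Round 3 (partner 2 proposes): partner 1 will accept anything ≥ 0, so partner 2 offers 0 and keeps 200.
Round 2 (partner 1 proposes): partner 2 can get 200 next round, worth 0.9 × 200 = 180 now; partner 1 offers that and keeps 20.
So by rejecting in round 1, partner 1 gets 20 next round, worth 0.9 × 20 = 18 now.
Offer 20 ≥ 18, so partner 1 accepts.

Accept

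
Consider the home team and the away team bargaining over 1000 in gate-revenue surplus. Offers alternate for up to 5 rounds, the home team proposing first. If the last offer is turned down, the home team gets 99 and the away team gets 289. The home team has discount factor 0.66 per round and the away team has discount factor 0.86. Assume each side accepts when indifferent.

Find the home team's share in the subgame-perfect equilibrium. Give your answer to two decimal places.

Round 5 (the home team proposes): the away team gets 289 if talks fail, so the home team offers 289 and keeps 711.
Round 4 (the away team proposes): the home team can get 711 next round, worth 0.66 × 711 = 469.26 now. The away team offers 469.26 and keeps 1000 − 469.26 = 530.74.
Round 3 (the home team proposes): the away team can get 530.74 next round, worth 0.86 × 530.74 = 456.4364 now; the home team offers that and keeps 543.5636.
Round 2 (the away team proposes): the home team can get 543.5636 next round, worth 0.66 × 543.5636 = 358.751976 now. The away team offers 358.751976 and keeps 1000 − 358.751976 = 641.248024.
Round 1 (the home team proposes): the away team can get 641.248024 next round, worth 0.86 × 641.248024 = 551.47330064 now. The home team offers 551.47330064 and keeps 1000 − 551.47330064 = 448.52669936.

448.53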